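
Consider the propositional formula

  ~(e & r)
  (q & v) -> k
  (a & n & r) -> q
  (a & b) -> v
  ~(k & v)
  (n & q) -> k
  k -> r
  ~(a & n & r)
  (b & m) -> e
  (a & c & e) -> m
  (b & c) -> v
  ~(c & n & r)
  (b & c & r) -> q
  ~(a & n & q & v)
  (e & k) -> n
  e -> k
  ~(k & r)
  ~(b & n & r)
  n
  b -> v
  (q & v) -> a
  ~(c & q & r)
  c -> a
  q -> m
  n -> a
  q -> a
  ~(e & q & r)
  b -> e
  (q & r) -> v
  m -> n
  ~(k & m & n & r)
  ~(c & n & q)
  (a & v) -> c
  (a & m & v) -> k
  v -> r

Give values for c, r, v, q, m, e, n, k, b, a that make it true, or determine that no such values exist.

c: False; r: False; v: False; q: False; m: True; e: False; n: True; k: False; b: False; a: True

Unit clause (n) forces n = True.
In (a | ~n) only a is left, so a = True.
In (~a | ~n | ~r) only ~r is left, so r = False.
In (~k | r) only ~k is left, so k = False.
In (k | ~n | ~q) only ~q is left, so q = False.
In (r | ~v) only ~v is left, so v = False.
In (~a | ~b | v) only ~b is left, so b = False.
In (~e | k) only ~e is left, so e = False.
Set c = False.
Set m = True.
All clauses satisfied.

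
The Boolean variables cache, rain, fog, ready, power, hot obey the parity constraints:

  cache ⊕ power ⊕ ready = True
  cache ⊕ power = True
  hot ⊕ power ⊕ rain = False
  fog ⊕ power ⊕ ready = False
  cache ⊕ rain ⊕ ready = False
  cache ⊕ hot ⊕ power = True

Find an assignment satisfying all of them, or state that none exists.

Unsatisfiable — no assignment works.

Adding constraints 1, 2, 3, 5, 6 mod 2: every variable appears an even number of times on the left, so the left side is 0.
But the right sides sum to 1 (mod 2). 0 ≠ 1 — the system is inconsistent.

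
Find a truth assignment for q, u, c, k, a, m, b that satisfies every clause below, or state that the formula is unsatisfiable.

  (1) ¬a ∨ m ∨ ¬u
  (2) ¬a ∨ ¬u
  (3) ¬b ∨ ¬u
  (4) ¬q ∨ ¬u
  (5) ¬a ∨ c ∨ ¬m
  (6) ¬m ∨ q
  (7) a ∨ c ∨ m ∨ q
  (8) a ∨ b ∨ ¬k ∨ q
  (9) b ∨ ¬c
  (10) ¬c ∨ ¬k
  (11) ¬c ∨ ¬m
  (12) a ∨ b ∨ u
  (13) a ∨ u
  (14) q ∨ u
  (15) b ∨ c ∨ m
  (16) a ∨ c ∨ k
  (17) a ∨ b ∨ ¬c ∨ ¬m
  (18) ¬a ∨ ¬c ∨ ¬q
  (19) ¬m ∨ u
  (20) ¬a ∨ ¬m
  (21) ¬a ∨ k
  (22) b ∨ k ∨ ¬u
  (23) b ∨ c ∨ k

q=T; u=F; c=F; k=T; a=T; m=F; b=T

Set q = True.
  then (¬q ∨ ¬u) forces u = False.
  then (a ∨ u) forces a = True.
  then (¬a ∨ ¬c ∨ ¬q) forces c = False.
  then (¬m ∨ u) forces m = False.
  then (¬a ∨ k) forces k = True.
  then (b ∨ c ∨ m) forces b = True.
All clauses satisfied.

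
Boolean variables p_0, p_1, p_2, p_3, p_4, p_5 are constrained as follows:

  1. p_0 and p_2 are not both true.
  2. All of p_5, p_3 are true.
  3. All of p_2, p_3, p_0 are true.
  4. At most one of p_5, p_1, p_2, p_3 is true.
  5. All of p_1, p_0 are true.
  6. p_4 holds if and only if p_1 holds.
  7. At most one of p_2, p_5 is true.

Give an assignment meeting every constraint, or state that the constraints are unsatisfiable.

Case p_1 = True:
  (2) forces p_5 = True.
  Constraint (4) is violated (p_5=T, p_1=T) — contradiction.
Case p_1 = False:
  Constraint (5) is violated (p_1=F) — contradiction.
Both cases fail — unsatisfiable.

The formula is unsatisfiable.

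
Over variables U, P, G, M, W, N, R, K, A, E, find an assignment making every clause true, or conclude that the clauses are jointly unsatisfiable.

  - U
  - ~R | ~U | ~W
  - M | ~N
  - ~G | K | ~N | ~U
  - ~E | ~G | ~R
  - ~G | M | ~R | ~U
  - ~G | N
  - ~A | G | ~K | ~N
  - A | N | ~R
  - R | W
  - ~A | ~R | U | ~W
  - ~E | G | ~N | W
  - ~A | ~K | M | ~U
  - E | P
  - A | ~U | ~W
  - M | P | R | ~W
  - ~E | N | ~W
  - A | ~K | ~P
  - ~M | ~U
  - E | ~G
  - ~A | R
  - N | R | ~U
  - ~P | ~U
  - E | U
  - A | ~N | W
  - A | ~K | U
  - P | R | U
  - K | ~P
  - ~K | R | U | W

Unit clause (U) forces U = True.
In (~M | ~U) only ~M is left, so M = False.
In (~P | ~U) only ~P is left, so P = False.
In (M | ~N) only ~N is left, so N = False.
In (~G | N) only ~G is left, so G = False.
In (E | P) only E is left, so E = True.
In (~E | N | ~W) only ~W is left, so W = False.
In (N | R | ~U) only R is left, so R = True.
In (A | N | ~R) only A is left, so A = True.
In (~A | ~K | M | ~U) only ~K is left, so K = False.
All clauses satisfied.

U=T, P=F, G=F, M=F, W=F, N=F, R=T, K=F, A=T, E=T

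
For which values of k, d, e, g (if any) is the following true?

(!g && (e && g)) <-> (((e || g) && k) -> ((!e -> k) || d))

Unsatisfiable

Case k = True: the formula simplifies to !g && (e && g).
  g = True: the conjunct !g is False.
  g = False: the conjunct g is False.
Case k = False: the formula simplifies to !g && (e && g).
  g = True: the conjunct !g is False.
  g = False: the conjunct g is False.
Both cases fail — unsatisfiable.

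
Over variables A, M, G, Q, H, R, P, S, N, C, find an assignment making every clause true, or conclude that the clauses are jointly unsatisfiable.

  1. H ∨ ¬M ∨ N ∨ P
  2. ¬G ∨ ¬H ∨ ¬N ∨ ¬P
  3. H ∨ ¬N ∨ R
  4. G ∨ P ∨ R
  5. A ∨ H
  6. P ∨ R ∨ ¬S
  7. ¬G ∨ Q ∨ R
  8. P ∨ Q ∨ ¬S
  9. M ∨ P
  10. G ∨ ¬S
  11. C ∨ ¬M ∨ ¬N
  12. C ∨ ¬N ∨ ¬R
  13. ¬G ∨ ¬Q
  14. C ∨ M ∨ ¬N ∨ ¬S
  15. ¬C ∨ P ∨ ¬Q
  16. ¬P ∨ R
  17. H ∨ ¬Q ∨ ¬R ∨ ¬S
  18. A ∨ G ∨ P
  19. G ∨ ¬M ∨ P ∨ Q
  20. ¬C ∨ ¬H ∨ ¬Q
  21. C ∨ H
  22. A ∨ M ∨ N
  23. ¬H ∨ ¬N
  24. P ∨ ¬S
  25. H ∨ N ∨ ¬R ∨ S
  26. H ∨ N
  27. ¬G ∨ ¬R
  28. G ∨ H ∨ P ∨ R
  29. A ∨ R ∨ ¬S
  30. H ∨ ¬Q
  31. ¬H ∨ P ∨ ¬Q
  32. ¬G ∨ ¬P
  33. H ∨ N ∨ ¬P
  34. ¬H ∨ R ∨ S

Set A = True.
Set M = True.
Try G = True:
  (¬G ∨ ¬Q) forces Q = False.
  (¬G ∨ Q ∨ R) forces R = True.
  clause (¬G ∨ ¬R) is falsified — backtrack.
So G = False.
  then (G ∨ ¬S) forces S = False.
Set Q = False.
  then (G ∨ ¬M ∨ P ∨ Q) forces P = True.
  then (¬P ∨ R) forces R = True.
Set H = False.
  then (C ∨ H) forces C = True.
  then (H ∨ N ∨ ¬R ∨ S) forces N = True.
All clauses satisfied.

A: True; M: True; G: False; Q: False; H: False; R: True; P: True; S: False; N: True; C: True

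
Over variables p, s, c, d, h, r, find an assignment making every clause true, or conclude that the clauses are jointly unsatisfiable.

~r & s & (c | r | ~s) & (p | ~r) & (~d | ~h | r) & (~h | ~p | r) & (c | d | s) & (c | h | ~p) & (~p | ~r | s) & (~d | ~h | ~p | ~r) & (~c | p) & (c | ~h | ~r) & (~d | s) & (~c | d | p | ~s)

Unit clause (~r) forces r = False.
Unit clause (s) forces s = True.
In (c | r | ~s) only c is left, so c = True.
In (~c | p) only p is left, so p = True.
In (~h | ~p | r) only ~h is left, so h = False.
Set d = True.
All clauses satisfied.

p = True, s = True, c = True, d = True, h = False, r = False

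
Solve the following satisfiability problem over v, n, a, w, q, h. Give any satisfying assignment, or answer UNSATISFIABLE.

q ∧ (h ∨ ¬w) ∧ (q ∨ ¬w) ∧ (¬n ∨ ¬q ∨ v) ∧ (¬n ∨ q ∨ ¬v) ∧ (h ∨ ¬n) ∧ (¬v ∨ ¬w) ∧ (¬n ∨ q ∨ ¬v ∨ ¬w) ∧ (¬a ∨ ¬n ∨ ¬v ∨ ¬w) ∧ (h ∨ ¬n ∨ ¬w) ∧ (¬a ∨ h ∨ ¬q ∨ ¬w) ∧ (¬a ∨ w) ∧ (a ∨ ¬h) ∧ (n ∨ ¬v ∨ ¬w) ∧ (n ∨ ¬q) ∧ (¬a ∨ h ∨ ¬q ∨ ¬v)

Unsatisfiable — no assignment works.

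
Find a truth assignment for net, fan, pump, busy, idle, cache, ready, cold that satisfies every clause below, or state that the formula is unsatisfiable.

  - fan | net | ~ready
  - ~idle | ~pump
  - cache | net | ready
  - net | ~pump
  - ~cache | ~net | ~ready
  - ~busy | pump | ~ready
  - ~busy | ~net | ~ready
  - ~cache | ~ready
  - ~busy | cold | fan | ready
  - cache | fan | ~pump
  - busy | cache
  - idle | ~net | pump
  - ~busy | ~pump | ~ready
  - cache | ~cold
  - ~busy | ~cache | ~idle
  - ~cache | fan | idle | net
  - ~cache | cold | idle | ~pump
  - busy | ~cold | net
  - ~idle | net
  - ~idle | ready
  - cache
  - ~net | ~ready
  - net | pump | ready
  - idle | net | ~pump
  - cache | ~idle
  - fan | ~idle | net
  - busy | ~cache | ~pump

Unit clause (cache) forces cache = True.
In (~cache | ~ready) only ~ready is left, so ready = False.
In (~idle | ready) only ~idle is left, so idle = False.
Try net = False:
  (net | ~pump) forces pump = False.
  clause (net | pump | ready) is falsified — backtrack.
So net = True.
  then (idle | ~net | pump) forces pump = True.
  then (~cache | cold | idle | ~pump) forces cold = True.
  then (busy | ~cache | ~pump) forces busy = True.
Set fan = False.
All clauses satisfied.

net=T, fan=F, pump=T, busy=T, idle=F, cache=T, ready=F, cold=T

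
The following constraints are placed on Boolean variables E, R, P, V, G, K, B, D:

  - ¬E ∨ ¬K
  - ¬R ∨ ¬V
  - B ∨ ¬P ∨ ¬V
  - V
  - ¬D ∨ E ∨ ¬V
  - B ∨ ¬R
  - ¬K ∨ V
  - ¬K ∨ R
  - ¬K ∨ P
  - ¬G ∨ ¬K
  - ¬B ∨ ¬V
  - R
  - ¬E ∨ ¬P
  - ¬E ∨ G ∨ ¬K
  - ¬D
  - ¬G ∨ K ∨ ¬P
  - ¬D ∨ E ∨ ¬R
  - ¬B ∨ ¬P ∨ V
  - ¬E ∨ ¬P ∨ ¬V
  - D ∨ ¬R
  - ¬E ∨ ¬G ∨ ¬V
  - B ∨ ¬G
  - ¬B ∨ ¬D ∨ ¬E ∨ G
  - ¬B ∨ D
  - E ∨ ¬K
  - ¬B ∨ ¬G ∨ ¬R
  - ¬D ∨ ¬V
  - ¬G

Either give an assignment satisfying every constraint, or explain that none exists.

Case R = True:
  (¬R ∨ ¬V) forces V = False.
  Clause (V) is falsified — contradiction.
Case R = False:
  Clause (R) is falsified — contradiction.
Both cases fail, so the formula is unsatisfiable.

No satisfying assignment exists.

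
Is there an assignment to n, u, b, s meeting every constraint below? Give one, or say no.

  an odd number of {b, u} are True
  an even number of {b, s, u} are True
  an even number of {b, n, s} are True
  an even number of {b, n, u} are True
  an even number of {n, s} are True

n=T, u=T, b=F, s=T

{b, u}: 1 true → odd ✓
{b, s, u}: 2 true → even ✓
{b, n, s}: 2 true → even ✓
{b, n, u}: 2 true → even ✓
{n, s}: 2 true → even ✓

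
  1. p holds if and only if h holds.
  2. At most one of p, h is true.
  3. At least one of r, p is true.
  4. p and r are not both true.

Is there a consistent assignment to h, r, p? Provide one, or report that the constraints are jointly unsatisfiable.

h = False, r = True, p = False

  (1) p=F, h=F — same ✓
  (2) {p, h}: 0 true — at most one ✓
  (3) {r, p}: 1 true — at least one ✓
  (4) p=F, r=T — not both ✓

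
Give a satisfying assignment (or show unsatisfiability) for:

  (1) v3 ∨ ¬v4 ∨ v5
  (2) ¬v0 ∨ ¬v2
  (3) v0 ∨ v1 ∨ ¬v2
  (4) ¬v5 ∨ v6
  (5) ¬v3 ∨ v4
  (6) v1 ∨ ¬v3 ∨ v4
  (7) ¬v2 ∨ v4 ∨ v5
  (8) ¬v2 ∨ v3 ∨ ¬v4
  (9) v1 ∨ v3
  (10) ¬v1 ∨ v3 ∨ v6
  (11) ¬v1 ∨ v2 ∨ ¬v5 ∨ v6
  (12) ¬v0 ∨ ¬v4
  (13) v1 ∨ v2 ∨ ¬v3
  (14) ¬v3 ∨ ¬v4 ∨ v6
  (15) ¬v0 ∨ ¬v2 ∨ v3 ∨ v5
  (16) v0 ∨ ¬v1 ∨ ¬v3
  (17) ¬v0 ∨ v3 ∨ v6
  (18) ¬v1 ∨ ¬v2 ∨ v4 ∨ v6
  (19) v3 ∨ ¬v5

Set v0 = True.
  then (¬v0 ∨ ¬v2) forces v2 = False.
  then (¬v0 ∨ ¬v4) forces v4 = False.
  then (¬v3 ∨ v4) forces v3 = False.
  then (v1 ∨ v3) forces v1 = True.
  then (¬v1 ∨ v3 ∨ v6) forces v6 = True.
  then (v3 ∨ ¬v5) forces v5 = False.
All clauses satisfied.

v0 = True; v1 = True; v2 = False; v3 = False; v4 = False; v5 = False; v6 = True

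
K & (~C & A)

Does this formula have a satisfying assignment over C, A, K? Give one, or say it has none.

C: False, A: True, K: True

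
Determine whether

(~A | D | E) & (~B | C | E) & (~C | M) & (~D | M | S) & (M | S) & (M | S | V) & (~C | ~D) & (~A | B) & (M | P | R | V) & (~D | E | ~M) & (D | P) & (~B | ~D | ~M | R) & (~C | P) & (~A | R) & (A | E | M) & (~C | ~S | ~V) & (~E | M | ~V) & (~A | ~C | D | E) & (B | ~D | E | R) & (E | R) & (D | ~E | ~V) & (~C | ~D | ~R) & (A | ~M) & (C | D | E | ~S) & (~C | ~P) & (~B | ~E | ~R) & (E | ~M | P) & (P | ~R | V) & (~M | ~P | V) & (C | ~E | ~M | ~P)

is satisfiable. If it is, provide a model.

Set S = True.
Set D = True.
  then (~C | ~D) forces C = False.
Try E = False:
  (~B | C | E) forces B = False.
  (~A | B) forces A = False.
  (~D | E | ~M) forces M = False.
  clause (A | E | M) is falsified — backtrack.
So E = True.
Set R = False.
  then (~A | R) forces A = False.
  then (A | ~M) forces M = False.
  then (~E | M | ~V) forces V = False.
  then (M | P | R | V) forces P = True.
Set B = True.
All clauses satisfied.

S: True, D: True, E: True, C: False, R: False, V: False, A: False, B: True, M: False, P: True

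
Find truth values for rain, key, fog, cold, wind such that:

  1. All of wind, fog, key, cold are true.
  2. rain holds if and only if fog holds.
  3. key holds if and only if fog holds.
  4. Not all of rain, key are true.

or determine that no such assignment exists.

UNSATISFIABLE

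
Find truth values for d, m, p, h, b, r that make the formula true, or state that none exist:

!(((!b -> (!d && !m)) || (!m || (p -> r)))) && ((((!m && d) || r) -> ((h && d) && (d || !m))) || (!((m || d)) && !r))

d: True, m: True, p: True, h: True, b: False, r: False

  !(((!b -> (!d && !m)) || (!m || (p -> r)))) = True
    (!b -> (!d && !m)) || (!m || (p -> r)) = False
      !b -> (!d && !m) = False
        !b = True
        !d && !m = False
          !d = False
          !m = False
      !m || (p -> r) = False
        !m = False
        p -> r = False
  (((!m && d) || r) -> ((h && d) && (d || !m))) || (!((m || d)) && !r) = True
    ((!m && d) || r) -> ((h && d) && (d || !m)) = True
      (!m && d) || r = False
        !m && d = False
          !m = False
      (h && d) && (d || !m) = True
        h && d = True
        d || !m = True
          !m = False
    !((m || d)) && !r = False
      !((m || d)) = False
        m || d = True
      !r = True
Both conjuncts True, so the formula holds.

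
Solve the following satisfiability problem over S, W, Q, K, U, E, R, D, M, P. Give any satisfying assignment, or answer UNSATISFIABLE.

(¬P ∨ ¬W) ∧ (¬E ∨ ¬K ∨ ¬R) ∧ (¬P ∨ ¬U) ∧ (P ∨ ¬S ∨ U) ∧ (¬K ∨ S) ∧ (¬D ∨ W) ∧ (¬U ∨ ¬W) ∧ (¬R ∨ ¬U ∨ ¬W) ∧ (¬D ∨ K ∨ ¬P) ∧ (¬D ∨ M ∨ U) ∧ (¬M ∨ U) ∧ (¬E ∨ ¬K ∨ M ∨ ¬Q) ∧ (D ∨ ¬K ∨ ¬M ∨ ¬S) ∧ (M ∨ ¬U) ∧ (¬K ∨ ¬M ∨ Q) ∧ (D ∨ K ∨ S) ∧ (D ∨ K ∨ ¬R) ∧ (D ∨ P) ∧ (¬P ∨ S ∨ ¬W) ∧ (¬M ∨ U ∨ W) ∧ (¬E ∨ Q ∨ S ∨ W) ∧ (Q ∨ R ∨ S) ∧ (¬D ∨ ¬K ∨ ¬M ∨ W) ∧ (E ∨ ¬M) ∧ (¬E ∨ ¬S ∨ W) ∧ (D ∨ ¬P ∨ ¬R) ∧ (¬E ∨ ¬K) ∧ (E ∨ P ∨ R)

S=T, W=F, Q=T, K=F, U=F, E=F, R=F, D=F, M=F, P=T

Set S = True.
Try W = True:
  (¬P ∨ ¬W) forces P = False.
  (P ∨ ¬S ∨ U) forces U = True.
  clause (¬U ∨ ¬W) is falsified — backtrack.
So W = False.
  then (¬D ∨ W) forces D = False.
  then (D ∨ P) forces P = True.
  then (¬E ∨ ¬S ∨ W) forces E = False.
  then (D ∨ ¬P ∨ ¬R) forces R = False.
  then (¬P ∨ ¬U) forces U = False.
  then (¬M ∨ U) forces M = False.
Set Q = True.
Set K = False.
All clauses satisfied.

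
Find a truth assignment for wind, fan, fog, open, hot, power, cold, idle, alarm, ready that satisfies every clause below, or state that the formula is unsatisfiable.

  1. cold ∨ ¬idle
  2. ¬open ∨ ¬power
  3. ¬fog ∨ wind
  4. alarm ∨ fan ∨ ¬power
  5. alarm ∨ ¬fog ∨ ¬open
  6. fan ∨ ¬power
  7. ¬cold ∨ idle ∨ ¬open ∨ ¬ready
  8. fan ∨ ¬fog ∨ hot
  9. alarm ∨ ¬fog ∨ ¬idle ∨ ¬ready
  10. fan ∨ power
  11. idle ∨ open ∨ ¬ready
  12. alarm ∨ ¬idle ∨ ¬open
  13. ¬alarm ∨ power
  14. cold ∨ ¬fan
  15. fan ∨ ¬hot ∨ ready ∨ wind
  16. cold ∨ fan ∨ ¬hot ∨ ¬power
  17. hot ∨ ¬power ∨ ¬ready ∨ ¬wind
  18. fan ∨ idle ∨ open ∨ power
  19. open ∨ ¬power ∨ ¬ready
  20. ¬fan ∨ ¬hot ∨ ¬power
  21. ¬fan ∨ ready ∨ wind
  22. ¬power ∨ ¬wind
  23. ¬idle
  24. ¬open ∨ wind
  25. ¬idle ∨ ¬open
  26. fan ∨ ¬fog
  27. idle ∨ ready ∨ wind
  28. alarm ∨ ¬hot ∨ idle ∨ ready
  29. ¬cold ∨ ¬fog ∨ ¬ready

wind = True, fan = True, fog = False, open = True, hot = False, power = False, cold = True, idle = False, alarm = False, ready = False

Unit clause (¬idle) forces idle = False.
Try wind = False:
  (¬fog ∨ wind) forces fog = False.
  (¬open ∨ wind) forces open = False.
  (idle ∨ open ∨ ¬ready) forces ready = False.
  clause (idle ∨ ready ∨ wind) is falsified — backtrack.
So wind = True.
  then (¬power ∨ ¬wind) forces power = False.
  then (fan ∨ power) forces fan = True.
  then (¬alarm ∨ power) forces alarm = False.
  then (cold ∨ ¬fan) forces cold = True.
Set fog = False.
Set open = True.
  then (¬cold ∨ idle ∨ ¬open ∨ ¬ready) forces ready = False.
  then (alarm ∨ ¬hot ∨ idle ∨ ready) forces hot = False.
All clauses satisfied.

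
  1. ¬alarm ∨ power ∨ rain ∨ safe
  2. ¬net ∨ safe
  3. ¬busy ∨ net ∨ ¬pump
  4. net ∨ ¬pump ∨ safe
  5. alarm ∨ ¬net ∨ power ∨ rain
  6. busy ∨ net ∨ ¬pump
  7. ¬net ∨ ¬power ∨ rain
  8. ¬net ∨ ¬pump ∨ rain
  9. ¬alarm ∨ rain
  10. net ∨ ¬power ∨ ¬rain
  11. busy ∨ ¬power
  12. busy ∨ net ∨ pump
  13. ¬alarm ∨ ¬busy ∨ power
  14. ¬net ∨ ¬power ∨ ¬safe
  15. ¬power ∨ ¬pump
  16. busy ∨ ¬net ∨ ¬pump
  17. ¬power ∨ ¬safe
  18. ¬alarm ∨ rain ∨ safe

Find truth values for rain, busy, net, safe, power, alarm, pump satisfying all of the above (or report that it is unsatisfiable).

Set rain = False.
  then (¬alarm ∨ rain) forces alarm = False.
Set busy = True.
Try net = True:
  (¬net ∨ safe) forces safe = True.
  (alarm ∨ ¬net ∨ power ∨ rain) forces power = True.
  clause (¬net ∨ ¬power ∨ rain) is falsified — backtrack.
So net = False.
  then (¬busy ∨ net ∨ ¬pump) forces pump = False.
Set safe = True.
  then (¬power ∨ ¬safe) forces power = False.
All clauses satisfied.

rain = False; busy = True; net = False; safe = True; power = False; alarm = False; pump = False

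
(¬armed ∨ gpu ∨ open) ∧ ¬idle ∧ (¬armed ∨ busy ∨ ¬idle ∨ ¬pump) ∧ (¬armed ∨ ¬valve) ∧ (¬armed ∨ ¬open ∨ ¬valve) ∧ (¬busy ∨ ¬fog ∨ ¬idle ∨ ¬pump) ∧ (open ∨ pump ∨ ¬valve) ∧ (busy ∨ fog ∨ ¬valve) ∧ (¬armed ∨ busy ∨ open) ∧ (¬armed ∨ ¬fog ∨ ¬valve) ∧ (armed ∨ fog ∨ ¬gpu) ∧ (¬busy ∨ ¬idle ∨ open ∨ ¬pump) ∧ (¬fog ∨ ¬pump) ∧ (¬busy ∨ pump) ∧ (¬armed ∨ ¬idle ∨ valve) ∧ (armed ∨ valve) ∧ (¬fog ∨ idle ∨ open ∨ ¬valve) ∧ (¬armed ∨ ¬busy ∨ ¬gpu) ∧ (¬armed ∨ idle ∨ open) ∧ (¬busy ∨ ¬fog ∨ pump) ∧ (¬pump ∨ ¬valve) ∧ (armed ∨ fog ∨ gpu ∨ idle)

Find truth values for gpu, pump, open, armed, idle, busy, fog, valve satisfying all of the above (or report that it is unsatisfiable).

gpu=T, pump=F, open=T, armed=T, idle=F, busy=F, fog=T, valve=F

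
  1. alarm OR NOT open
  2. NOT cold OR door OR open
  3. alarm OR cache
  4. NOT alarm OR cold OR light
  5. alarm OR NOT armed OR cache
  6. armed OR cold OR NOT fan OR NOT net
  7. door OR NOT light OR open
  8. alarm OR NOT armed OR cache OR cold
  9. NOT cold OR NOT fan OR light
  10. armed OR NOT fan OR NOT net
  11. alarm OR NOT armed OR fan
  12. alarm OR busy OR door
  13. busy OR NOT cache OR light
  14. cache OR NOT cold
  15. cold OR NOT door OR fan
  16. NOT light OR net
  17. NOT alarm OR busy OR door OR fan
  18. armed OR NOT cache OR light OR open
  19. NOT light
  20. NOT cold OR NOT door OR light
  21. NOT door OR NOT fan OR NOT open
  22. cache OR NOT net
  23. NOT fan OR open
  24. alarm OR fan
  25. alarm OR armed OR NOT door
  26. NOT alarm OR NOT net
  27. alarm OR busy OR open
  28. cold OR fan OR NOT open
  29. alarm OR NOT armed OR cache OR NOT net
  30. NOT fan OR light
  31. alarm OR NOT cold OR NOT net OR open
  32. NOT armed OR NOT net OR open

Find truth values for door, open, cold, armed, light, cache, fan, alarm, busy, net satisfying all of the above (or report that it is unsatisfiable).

door=F; open=T; cold=T; armed=F; light=F; cache=T; fan=F; alarm=T; busy=T; net=F

Unit clause (NOT light) forces light = False.
In (NOT fan OR light) only NOT fan is left, so fan = False.
In (alarm OR fan) only alarm is left, so alarm = True.
In (NOT alarm OR NOT net) only NOT net is left, so net = False.
In (NOT alarm OR cold OR light) only cold is left, so cold = True.
In (cache OR NOT cold) only cache is left, so cache = True.
In (NOT cold OR NOT door OR light) only NOT door is left, so door = False.
In (NOT cold OR door OR open) only open is left, so open = True.
In (busy OR NOT cache OR light) only busy is left, so busy = True.
Set armed = False.
All clauses satisfied.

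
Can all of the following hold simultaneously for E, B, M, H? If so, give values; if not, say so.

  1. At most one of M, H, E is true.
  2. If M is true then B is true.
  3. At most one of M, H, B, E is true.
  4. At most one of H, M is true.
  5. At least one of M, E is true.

E=T, B=F, M=F, H=F

  (1) {M, H, E}: 1 true — at most one ✓
  (2) M=F ⇒ B: vacuous ✓
  (3) {M, H, B, E}: 1 true — at most one ✓
  (4) {H, M}: 0 true — at most one ✓
  (5) {M, E}: 1 true — at least one ✓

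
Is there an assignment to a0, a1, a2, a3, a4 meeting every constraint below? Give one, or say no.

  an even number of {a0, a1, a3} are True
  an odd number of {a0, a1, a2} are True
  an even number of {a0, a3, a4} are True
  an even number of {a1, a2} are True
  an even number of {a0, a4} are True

a0 = True, a1 = True, a2 = True, a3 = False, a4 = True

{a0, a1, a3}: 2 true → even ✓
{a0, a1, a2}: 3 true → odd ✓
{a0, a3, a4}: 2 true → even ✓
{a1, a2}: 2 true → even ✓
{a0, a4}: 2 true → even ✓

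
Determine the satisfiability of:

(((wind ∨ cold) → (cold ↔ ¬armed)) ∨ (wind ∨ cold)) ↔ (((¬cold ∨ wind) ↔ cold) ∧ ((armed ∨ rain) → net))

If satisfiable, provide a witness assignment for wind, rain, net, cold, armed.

wind=T, rain=T, net=T, cold=T, armed=F

  (((wind ∨ cold) → (cold ↔ ¬armed)) ∨ (wind ∨ cold)) ↔ (((¬cold ∨ wind) ↔ cold) ∧ ((armed ∨ rain) → net)) = True
    ((wind ∨ cold) → (cold ↔ ¬armed)) ∨ (wind ∨ cold) = True
      (wind ∨ cold) → (cold ↔ ¬armed) = True
        wind ∨ cold = True
        cold ↔ ¬armed = True
          ¬armed = True
      wind ∨ cold = True
    ((¬cold ∨ wind) ↔ cold) ∧ ((armed ∨ rain) → net) = True
      (¬cold ∨ wind) ↔ cold = True
        ¬cold ∨ wind = True
          ¬cold = False
      (armed ∨ rain) → net = True
        armed ∨ rain = True
The formula evaluates to True.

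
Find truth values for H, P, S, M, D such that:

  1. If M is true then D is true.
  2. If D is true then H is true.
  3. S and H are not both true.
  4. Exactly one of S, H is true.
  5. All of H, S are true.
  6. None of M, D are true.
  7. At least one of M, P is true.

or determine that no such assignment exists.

No satisfying assignment exists.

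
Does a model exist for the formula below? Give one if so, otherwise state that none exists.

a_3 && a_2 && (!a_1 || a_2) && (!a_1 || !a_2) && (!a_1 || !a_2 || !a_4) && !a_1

a_1 = False, a_2 = True, a_3 = True, a_4 = False

Unit clause (a_3) forces a_3 = True.
Unit clause (a_2) forces a_2 = True.
In (!a_1 || !a_2) only !a_1 is left, so a_1 = False.
Set a_4 = False.
Check each clause:
  (a_3): a_3 holds.
  (a_2): a_2 holds.
  (!a_1 || a_2): !a_1 holds.
  (!a_1 || !a_2): !a_1 holds.
  (!a_1 || !a_2 || !a_4): !a_1 holds.
  (!a_1): !a_1 holds.
All clauses satisfied.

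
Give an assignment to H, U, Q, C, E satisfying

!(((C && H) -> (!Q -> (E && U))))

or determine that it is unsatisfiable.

H = True; U = False; Q = False; C = True; E = True

  !(((C && H) -> (!Q -> (E && U)))) = True
    (C && H) -> (!Q -> (E && U)) = False
      C && H = True
      !Q -> (E && U) = False
        !Q = True
        E && U = False
The formula evaluates to True.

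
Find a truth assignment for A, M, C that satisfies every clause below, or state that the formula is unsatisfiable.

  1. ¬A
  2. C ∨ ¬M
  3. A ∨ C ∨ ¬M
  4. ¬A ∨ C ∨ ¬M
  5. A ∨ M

A = False, M = True, C = True

Unit clause (¬A) forces A = False.
In (A ∨ M) only M is left, so M = True.
In (C ∨ ¬M) only C is left, so C = True.
Check each clause:
  (¬A): ¬A holds.
  (C ∨ ¬M): C holds.
  (A ∨ C ∨ ¬M): C holds.
  (¬A ∨ C ∨ ¬M): ¬A holds.
  (A ∨ M): M holds.
All clauses satisfied.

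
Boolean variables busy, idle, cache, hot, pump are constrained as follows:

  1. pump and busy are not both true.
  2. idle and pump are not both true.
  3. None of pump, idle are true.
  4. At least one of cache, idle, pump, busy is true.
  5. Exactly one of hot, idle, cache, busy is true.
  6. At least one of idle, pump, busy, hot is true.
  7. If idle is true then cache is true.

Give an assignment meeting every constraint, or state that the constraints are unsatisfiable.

busy = True, idle = False, cache = False, hot = False, pump = False

  (1) pump=F, busy=T — not both ✓
  (2) idle=F, pump=F — not both ✓
  (3) {pump, idle}: 0 true — none ✓
  (4) {cache, idle, pump, busy}: 1 true — at least one ✓
  (5) {hot, idle, cache, busy}: 1 true — exactly one ✓
  (6) {idle, pump, busy, hot}: 1 true — at least one ✓
  (7) idle=F ⇒ cache: vacuous ✓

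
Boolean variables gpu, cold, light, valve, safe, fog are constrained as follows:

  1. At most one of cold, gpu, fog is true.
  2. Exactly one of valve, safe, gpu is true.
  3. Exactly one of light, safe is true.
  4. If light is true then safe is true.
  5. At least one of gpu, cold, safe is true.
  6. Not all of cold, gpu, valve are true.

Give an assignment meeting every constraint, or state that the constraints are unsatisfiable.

gpu: False; cold: False; light: False; valve: False; safe: True; fog: True

  (1) {cold, gpu, fog}: 1 true — at most one ✓
  (2) {valve, safe, gpu}: 1 true — exactly one ✓
  (3) {light, safe}: 1 true — exactly one ✓
  (4) light=F ⇒ safe: vacuous ✓
  (5) {gpu, cold, safe}: 1 true — at least one ✓
  (6) {cold, gpu, valve}: 0/3 true — not all ✓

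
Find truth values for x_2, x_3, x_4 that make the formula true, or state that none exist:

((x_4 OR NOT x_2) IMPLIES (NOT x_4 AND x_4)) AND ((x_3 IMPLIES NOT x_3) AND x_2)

x_2: True, x_3: False, x_4: False

  (x_4 OR NOT x_2) IMPLIES (NOT x_4 AND x_4) = True
    x_4 OR NOT x_2 = False
      NOT x_2 = False
    NOT x_4 AND x_4 = False
      NOT x_4 = True
  (x_3 IMPLIES NOT x_3) AND x_2 = True
    x_3 IMPLIES NOT x_3 = True
      NOT x_3 = True
Both conjuncts True, so the formula holds.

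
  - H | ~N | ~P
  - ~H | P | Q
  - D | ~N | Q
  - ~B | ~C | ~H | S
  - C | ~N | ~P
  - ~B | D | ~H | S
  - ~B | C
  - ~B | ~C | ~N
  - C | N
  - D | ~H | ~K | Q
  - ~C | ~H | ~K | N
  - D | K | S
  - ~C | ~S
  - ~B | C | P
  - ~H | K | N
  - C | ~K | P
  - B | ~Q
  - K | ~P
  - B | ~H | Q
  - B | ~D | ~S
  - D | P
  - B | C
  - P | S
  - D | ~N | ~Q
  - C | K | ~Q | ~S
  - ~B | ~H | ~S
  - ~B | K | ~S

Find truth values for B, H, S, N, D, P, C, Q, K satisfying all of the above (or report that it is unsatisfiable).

B = False, H = False, S = False, N = False, D = False, P = True, C = True, Q = False, K = True

Set B = False.
  then (B | ~Q) forces Q = False.
  then (B | ~H | Q) forces H = False.
  then (B | C) forces C = True.
  then (~C | ~S) forces S = False.
  then (P | S) forces P = True.
  then (H | ~N | ~P) forces N = False.
  then (K | ~P) forces K = True.
Set D = False.
All clauses satisfied.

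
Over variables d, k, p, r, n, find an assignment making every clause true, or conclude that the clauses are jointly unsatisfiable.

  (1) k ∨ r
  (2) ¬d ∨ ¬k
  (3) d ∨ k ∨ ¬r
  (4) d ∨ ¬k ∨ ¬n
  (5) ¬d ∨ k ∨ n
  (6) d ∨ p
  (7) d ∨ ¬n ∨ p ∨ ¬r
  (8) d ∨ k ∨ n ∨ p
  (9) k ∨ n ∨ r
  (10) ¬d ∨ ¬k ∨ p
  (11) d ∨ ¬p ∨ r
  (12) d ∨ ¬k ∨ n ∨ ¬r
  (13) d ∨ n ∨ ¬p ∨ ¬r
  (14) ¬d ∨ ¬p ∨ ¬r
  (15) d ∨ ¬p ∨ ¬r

d = True; k = False; p = False; r = True; n = True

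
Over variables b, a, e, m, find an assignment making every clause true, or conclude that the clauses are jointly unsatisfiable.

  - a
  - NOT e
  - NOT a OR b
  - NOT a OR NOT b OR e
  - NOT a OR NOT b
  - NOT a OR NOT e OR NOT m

The formula is unsatisfiable.

Case b = True:
  (a) forces a = True.
  Clause (NOT a OR NOT b) is falsified — contradiction.
Case b = False:
  (a) forces a = True.
  Clause (NOT a OR b) is falsified — contradiction.
Both cases fail, so the formula is unsatisfiable.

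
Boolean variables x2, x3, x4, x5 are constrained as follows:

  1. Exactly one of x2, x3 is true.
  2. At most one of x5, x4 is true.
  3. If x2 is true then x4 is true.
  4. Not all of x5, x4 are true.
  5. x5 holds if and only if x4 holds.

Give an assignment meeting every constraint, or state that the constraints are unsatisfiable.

x2 = False, x3 = True, x4 = False, x5 = False

  (1) {x2, x3}: 1 true — exactly one ✓
  (2) {x5, x4}: 0 true — at most one ✓
  (3) x2=F ⇒ x4: vacuous ✓
  (4) {x5, x4}: 0/2 true — not all ✓
  (5) x5=F, x4=F — same ✓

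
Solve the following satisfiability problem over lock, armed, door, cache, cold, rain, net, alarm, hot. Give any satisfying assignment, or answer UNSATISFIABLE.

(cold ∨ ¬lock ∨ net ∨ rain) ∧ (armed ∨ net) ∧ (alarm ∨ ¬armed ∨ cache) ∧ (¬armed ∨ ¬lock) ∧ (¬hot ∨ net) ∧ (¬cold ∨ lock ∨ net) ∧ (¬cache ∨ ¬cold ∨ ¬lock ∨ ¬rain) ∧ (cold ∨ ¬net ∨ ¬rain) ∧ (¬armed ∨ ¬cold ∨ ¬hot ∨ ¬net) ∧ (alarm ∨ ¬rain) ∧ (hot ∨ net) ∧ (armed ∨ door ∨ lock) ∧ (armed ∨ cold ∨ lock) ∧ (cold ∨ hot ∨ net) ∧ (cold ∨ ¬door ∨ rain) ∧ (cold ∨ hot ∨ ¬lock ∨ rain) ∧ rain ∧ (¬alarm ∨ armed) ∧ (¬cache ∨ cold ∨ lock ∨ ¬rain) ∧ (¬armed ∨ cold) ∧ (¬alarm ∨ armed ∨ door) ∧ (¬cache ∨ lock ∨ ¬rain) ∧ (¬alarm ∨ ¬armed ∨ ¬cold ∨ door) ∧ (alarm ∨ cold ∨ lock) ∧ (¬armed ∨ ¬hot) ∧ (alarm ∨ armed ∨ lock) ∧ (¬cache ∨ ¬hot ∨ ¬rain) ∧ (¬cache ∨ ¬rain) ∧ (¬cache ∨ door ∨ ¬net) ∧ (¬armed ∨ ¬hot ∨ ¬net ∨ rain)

Unit clause (rain) forces rain = True.
In (¬cache ∨ ¬rain) only ¬cache is left, so cache = False.
In (alarm ∨ ¬rain) only alarm is left, so alarm = True.
In (¬alarm ∨ armed) only armed is left, so armed = True.
In (¬armed ∨ cold) only cold is left, so cold = True.
In (¬alarm ∨ ¬armed ∨ ¬cold ∨ door) only door is left, so door = True.
In (¬armed ∨ ¬hot) only ¬hot is left, so hot = False.
In (¬armed ∨ ¬lock) only ¬lock is left, so lock = False.
In (¬cold ∨ lock ∨ net) only net is left, so net = True.
All clauses satisfied.

lock = False; armed = True; door = True; cache = False; cold = True; rain = True; net = True; alarm = True; hot = False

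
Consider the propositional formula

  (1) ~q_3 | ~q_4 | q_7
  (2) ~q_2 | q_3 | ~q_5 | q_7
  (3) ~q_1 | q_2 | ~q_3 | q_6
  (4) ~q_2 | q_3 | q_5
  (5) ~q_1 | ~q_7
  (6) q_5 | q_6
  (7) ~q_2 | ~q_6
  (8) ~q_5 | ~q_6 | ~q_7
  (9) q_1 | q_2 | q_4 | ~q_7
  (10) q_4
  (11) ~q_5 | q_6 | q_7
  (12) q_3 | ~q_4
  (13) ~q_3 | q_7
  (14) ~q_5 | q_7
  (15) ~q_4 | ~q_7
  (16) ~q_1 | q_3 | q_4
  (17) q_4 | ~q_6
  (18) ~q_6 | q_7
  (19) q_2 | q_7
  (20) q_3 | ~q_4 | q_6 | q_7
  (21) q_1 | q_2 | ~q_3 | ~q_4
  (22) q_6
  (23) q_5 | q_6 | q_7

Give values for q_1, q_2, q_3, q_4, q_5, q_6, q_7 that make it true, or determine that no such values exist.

Unsatisfiable — no assignment works.

Case q_4 = True:
  (q_3 | ~q_4) forces q_3 = True.
  (~q_3 | ~q_4 | q_7) forces q_7 = True.
  Clause (~q_4 | ~q_7) is falsified — contradiction.
Case q_4 = False:
  Clause (q_4) is falsified — contradiction.
Both cases fail, so the formula is unsatisfiable.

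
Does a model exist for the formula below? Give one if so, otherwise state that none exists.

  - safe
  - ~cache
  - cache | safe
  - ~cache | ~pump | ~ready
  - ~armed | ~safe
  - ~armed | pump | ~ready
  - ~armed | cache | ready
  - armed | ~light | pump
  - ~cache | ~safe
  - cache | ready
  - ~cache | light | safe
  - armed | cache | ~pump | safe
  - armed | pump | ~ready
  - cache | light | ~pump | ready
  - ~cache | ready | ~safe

safe: True, pump: True, light: False, cache: False, ready: True, armed: False

Unit clause (safe) forces safe = True.
Unit clause (~cache) forces cache = False.
In (~armed | ~safe) only ~armed is left, so armed = False.
In (cache | ready) only ready is left, so ready = True.
In (armed | pump | ~ready) only pump is left, so pump = True.
Set light = False.
All clauses satisfied.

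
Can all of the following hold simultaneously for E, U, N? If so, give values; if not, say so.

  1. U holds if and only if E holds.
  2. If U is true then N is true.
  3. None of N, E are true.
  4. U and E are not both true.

E = False, U = False, N = False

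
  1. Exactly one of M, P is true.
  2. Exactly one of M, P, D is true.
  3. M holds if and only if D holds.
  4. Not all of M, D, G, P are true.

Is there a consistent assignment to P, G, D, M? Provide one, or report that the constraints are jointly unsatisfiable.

P=T; G=F; D=F; M=F

  (1) {M, P}: 1 true — exactly one ✓
  (2) {M, P, D}: 1 true — exactly one ✓
  (3) M=F, D=F — same ✓
  (4) {M, D, G, P}: 1/4 true — not all ✓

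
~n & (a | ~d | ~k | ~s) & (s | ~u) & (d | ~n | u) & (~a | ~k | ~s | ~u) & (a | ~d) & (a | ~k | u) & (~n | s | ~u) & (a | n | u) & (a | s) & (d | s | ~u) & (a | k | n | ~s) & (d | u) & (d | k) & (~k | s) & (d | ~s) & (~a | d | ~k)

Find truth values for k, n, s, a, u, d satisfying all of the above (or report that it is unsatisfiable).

k: False; n: False; s: True; a: True; u: True; d: True

Unit clause (~n) forces n = False.
Set k = False.
  then (d | k) forces d = True.
  then (a | ~d) forces a = True.
Set s = True.
Set u = True.
All clauses satisfied.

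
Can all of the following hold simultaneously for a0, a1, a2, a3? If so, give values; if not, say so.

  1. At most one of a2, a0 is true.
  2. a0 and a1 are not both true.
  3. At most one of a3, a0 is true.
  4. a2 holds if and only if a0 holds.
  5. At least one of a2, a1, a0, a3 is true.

a0=F; a1=T; a2=F; a3=T

  (1) {a2, a0}: 0 true — at most one ✓
  (2) a0=F, a1=T — not both ✓
  (3) {a3, a0}: 1 true — at most one ✓
  (4) a2=F, a0=F — same ✓
  (5) {a2, a1, a0, a3}: 2 true — at least one ✓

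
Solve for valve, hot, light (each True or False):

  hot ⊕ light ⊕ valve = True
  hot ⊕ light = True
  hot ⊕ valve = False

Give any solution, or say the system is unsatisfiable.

valve: False, hot: False, light: True

hot ⊕ light ⊕ valve = F ⊕ T ⊕ F = True ✓
hot ⊕ light = F ⊕ T = True ✓
hot ⊕ valve = F ⊕ F = False ✓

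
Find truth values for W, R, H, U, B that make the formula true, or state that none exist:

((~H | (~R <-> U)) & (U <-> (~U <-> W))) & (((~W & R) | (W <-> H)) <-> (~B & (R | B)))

W = False; R = False; H = True; U = True; B = True

  (~H | (~R <-> U)) & (U <-> (~U <-> W)) = True
    ~H | (~R <-> U) = True
      ~H = False
      ~R <-> U = True
        ~R = True
    U <-> (~U <-> W) = True
      ~U <-> W = True
        ~U = False
  ((~W & R) | (W <-> H)) <-> (~B & (R | B)) = True
    (~W & R) | (W <-> H) = False
      ~W & R = False
        ~W = True
      W <-> H = False
    ~B & (R | B) = False
      ~B = False
      R | B = True
Both conjuncts True, so the formula holds.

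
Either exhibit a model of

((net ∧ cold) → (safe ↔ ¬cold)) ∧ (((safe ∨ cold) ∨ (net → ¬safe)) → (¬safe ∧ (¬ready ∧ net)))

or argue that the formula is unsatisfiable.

net=T; cold=T; safe=F; ready=F

  (net ∧ cold) → (safe ↔ ¬cold) = True
    net ∧ cold = True
    safe ↔ ¬cold = True
      ¬cold = False
  ((safe ∨ cold) ∨ (net → ¬safe)) → (¬safe ∧ (¬ready ∧ net)) = True
    (safe ∨ cold) ∨ (net → ¬safe) = True
      safe ∨ cold = True
      net → ¬safe = True
        ¬safe = True
    ¬safe ∧ (¬ready ∧ net) = True
      ¬safe = True
      ¬ready ∧ net = True
        ¬ready = True
Both conjuncts True, so the formula holds.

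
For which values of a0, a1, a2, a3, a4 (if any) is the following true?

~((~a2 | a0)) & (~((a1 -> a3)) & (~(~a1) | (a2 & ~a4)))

a0: False; a1: True; a2: True; a3: False; a4: False

  ~((~a2 | a0)) = True
    ~a2 | a0 = False
      ~a2 = False
  ~((a1 -> a3)) & (~(~a1) | (a2 & ~a4)) = True
    ~((a1 -> a3)) = True
      a1 -> a3 = False
    ~(~a1) | (a2 & ~a4) = True
      ~(~a1) = True
        ~a1 = False
      a2 & ~a4 = True
        ~a4 = True
Both conjuncts True, so the formula holds.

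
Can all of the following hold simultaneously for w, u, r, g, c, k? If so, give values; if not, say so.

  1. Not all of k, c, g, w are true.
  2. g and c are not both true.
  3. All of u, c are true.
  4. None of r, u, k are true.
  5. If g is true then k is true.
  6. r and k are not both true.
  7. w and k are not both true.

Unsatisfiable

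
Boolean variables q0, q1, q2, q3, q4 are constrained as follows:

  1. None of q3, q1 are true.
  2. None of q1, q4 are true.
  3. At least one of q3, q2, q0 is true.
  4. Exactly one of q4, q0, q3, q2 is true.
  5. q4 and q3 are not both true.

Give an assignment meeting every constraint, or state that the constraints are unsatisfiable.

q0=F, q1=F, q2=T, q3=F, q4=F

  (1) {q3, q1}: 0 true — none ✓
  (2) {q1, q4}: 0 true — none ✓
  (3) {q3, q2, q0}: 1 true — at least one ✓
  (4) {q4, q0, q3, q2}: 1 true — exactly one ✓
  (5) q4=F, q3=F — not both ✓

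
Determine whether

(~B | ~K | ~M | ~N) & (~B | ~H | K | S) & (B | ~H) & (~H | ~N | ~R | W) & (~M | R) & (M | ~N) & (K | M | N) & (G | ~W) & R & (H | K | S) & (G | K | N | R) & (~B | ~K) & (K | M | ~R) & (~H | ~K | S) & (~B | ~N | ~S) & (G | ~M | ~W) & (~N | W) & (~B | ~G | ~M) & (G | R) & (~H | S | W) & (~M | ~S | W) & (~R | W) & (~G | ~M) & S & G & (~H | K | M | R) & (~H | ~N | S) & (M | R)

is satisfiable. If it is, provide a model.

Unit clause (R) forces R = True.
In (~R | W) only W is left, so W = True.
Unit clause (S) forces S = True.
Unit clause (G) forces G = True.
In (~G | ~M) only ~M is left, so M = False.
In (M | ~N) only ~N is left, so N = False.
In (K | M | N) only K is left, so K = True.
In (~B | ~K) only ~B is left, so B = False.
In (B | ~H) only ~H is left, so H = False.
All clauses satisfied.

B=F, R=T, N=F, G=T, M=F, W=T, K=T, S=T, H=F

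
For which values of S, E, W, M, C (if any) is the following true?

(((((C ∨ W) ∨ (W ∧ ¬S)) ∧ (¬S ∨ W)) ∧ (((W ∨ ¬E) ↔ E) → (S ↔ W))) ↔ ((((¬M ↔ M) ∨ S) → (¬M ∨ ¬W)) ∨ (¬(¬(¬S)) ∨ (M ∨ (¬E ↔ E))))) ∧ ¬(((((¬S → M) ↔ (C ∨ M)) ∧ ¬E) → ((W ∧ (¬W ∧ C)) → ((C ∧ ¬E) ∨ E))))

UNSATISFIABLE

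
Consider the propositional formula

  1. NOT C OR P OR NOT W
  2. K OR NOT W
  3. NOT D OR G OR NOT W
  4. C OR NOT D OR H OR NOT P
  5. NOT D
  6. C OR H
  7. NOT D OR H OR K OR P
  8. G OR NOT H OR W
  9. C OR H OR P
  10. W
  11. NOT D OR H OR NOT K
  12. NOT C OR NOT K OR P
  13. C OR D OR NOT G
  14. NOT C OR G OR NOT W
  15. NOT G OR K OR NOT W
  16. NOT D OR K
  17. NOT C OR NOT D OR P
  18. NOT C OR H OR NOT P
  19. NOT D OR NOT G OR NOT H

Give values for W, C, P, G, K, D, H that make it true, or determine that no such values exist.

W = True, C = False, P = True, G = False, K = True, D = False, H = True

Unit clause (NOT D) forces D = False.
Unit clause (W) forces W = True.
In (K OR NOT W) only K is left, so K = True.
Set C = False.
  then (C OR H) forces H = True.
  then (C OR D OR NOT G) forces G = False.
Set P = True.
All clauses satisfied.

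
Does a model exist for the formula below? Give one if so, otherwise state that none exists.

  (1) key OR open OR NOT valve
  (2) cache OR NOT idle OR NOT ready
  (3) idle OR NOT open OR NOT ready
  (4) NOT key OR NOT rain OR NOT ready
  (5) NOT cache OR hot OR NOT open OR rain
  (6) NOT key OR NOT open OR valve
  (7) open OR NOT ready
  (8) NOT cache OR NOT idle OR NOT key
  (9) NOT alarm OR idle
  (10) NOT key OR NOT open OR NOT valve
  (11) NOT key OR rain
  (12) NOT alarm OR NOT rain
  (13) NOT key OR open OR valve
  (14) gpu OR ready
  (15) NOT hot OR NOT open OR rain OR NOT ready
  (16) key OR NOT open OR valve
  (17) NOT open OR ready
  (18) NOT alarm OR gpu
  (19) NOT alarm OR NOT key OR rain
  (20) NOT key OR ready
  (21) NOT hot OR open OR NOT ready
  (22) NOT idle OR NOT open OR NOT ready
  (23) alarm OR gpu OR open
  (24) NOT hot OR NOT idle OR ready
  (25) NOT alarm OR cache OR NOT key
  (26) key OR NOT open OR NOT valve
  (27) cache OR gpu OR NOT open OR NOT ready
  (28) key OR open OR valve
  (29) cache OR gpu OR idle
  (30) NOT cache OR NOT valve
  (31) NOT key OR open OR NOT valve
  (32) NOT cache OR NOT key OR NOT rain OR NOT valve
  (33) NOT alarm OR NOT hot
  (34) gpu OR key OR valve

Case ready = True:
  (open OR NOT ready) forces open = True.
  (idle OR NOT open OR NOT ready) forces idle = True.
  Clause (NOT idle OR NOT open OR NOT ready) is falsified — contradiction.
Case ready = False:
  (gpu OR ready) forces gpu = True.
  (NOT open OR ready) forces open = False.
  (NOT key OR ready) forces key = False.
  (key OR open OR NOT valve) forces valve = False.
  Clause (key OR open OR valve) is falsified — contradiction.
Both cases fail, so the formula is unsatisfiable.

UNSATISFIABLE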